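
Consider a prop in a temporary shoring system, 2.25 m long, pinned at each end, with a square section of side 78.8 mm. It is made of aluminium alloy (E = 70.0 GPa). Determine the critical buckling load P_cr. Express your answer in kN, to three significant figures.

I = a⁴/12 = 78.8⁴/12 = 3.213×10^6 mm⁴
I = 3.213×10^6 mm⁴ = 3.213×10^-6 m⁴
Effective length L_e = K·L = 1 × 2.25 = 2.250 m
P_cr = π²EI / L_e² = π² × 70.0×10⁹ × 3.213×10^-6 / 2.250² = 4.385×10^5 N

P_cr ≈ 438 kN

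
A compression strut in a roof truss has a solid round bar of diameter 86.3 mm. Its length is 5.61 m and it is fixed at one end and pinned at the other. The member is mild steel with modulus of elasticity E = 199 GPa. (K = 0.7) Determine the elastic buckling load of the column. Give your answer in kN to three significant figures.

I = πd⁴/64 = π×86.3⁴/64 = 2.723×10^6 mm⁴
I = 2.723×10^6 mm⁴ = 2.723×10^-6 m⁴
Effective length L_e = K·L = 0.7 × 5.61 = 3.927 m
P_cr = π²EI / L_e² = π² × 199×10⁹ × 2.723×10^-6 / 3.927² = 3.468×10^5 N

P_cr ≈ 347 kN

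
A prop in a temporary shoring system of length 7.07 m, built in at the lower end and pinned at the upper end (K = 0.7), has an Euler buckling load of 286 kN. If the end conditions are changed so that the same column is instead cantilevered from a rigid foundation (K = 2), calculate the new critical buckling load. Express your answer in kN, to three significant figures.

P_cr ≈ 35.0 kN

P_cr ∝ 1/K², so P_cr,new = P_cr,old × (K_old/K_new)² = 286 × (0.7/2)²
= 286 × 0.1225 = 35.0 kN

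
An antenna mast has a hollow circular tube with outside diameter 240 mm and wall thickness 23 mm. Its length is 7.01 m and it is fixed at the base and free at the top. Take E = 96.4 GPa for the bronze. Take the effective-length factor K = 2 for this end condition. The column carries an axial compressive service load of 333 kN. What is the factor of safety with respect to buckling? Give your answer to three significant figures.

Inner diameter d_i = 240 − 2×23 = 194.0 mm
I = π(d_o⁴ − d_i⁴)/64 = π(240⁴ − 194.0⁴)/64 = 9.333×10^7 mm⁴
I = 9.333×10^7 mm⁴ = 9.333×10^-5 m⁴
Effective length L_e = K·L = 2 × 7.01 = 14.02 m
P_cr = π²EI / L_e² = π² × 96.4×10⁹ × 9.333×10^-5 / 14.02² = 4.518×10^5 N
Factor of safety n = P_cr / P = 451.75 / 333 = 1.36

n ≈ 1.36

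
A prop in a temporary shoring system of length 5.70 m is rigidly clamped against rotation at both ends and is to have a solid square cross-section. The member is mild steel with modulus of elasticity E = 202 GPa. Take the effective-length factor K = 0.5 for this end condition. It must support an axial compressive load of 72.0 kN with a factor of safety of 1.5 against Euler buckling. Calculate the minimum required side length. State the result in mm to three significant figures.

Required P_cr = n·P = 1.5 × 72.0 = 108.0 kN
L_e = K·L = 0.5 × 5.70 = 2.850 m
Required I = P_cr·L_e²/(π²E) = 1.080×10^5 × 2.850² / (π² × 2.02×10^11) = 4.400×10^-7 m⁴
I_req = 4.400×10^5 mm⁴
Solid square: I = a⁴/12  ⇒  a = (12I)^(1/4) = (12×4.400×10^5)^(1/4) = 47.9 mm

a ≈ 47.9 mm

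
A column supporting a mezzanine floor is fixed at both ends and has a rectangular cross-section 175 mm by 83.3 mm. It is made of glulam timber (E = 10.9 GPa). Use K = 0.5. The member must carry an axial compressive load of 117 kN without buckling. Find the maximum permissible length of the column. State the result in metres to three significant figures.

L_max ≈ 5.57 m

Buckling occurs about the weak axis: I_min = h·b³/12 with b = 83.3 mm (the shorter side).
I_min = 175×83.3³/12 = 8.429×10^6 mm⁴
I = 8.429×10^-6 m⁴
At the buckling limit P_cr = P = 1.170×10^5 N
From P_cr = π²EI/(K·L)²:  L = (1/K)·√(π²EI/P_cr) = (1/0.5)·√(π²×1.09×10^10×8.429×10^-6/1.170×10^5)
L = 5.57 m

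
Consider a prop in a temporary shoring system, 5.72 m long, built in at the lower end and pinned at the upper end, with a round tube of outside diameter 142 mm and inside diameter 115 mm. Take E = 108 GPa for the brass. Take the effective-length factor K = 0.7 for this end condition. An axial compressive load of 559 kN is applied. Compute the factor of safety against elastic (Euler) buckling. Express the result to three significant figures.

n ≈ 1.35

d_o = 142 mm, d_i = 115 mm
I = π(d_o⁴ − d_i⁴)/64 = π(142⁴ − 115.0⁴)/64 = 1.137×10^7 mm⁴
I = 1.137×10^7 mm⁴ = 1.137×10^-5 m⁴
Effective length L_e = K·L = 0.7 × 5.72 = 4.004 m
P_cr = π²EI / L_e² = π² × 108×10⁹ × 1.137×10^-5 / 4.004² = 7.561×10^5 N
Factor of safety n = P_cr / P = 756.15 / 559 = 1.35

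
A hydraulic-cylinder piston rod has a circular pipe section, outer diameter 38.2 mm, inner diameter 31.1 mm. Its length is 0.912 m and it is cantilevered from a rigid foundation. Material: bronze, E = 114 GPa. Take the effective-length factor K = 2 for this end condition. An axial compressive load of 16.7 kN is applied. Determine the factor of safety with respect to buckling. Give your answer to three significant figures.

n ≈ 1.19

d_o = 38.2 mm, d_i = 31.1 mm
I = π(d_o⁴ − d_i⁴)/64 = π(38.2⁴ − 31.10⁴)/64 = 5.860×10^4 mm⁴
I = 5.860×10^4 mm⁴ = 5.860×10^-8 m⁴
Effective length L_e = K·L = 2 × 0.912 = 1.824 m
P_cr = π²EI / L_e² = π² × 114×10⁹ × 5.860×10^-8 / 1.824² = 1.982×10^4 N
Factor of safety n = P_cr / P = 19.819 / 16.7 = 1.19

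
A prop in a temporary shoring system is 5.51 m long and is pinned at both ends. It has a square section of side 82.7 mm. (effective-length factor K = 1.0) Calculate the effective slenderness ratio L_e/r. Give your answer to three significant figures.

I = a⁴/12 = 82.7⁴/12 = 3.898×10^6 mm⁴
A = 6.839×10^3 mm²;  r_min = √(I/A) = √(3.898×10^6/6.839×10^3) = 23.87 mm
L_e = K·L = 1 × 5.51 m = 5.510 m = 5510.0 mm
λ = L_e / r_min = 5510.0 / 23.87 = 231

λ ≈ 231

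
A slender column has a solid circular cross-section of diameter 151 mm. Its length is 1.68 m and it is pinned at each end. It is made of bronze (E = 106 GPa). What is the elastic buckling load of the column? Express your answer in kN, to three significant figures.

I = πd⁴/64 = π×151⁴/64 = 2.552×10^7 mm⁴
I = 2.552×10^7 mm⁴ = 2.552×10^-5 m⁴
Effective length L_e = K·L = 1 × 1.68 = 1.680 m
P_cr = π²EI / L_e² = π² × 106×10⁹ × 2.552×10^-5 / 1.680² = 9.459×10^6 N

P_cr ≈ 9460 kN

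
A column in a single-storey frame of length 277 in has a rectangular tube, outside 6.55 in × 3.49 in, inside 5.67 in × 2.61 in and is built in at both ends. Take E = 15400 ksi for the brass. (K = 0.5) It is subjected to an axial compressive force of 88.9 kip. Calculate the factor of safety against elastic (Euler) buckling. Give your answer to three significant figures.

n ≈ 1.32

Weak-axis I_min = (h_o·b_o³ − h_i·b_i³)/12 with b_o = 3.49, b_i = 2.610 in (shorter outer/inner sides).
I_min = (6.55×3.49³ − 5.670×2.610³)/12 = 14.80 in⁴
Effective length L_e = K·L = 0.5 × 277 = 138.5 in
P_cr = π²EI / L_e² = π² × 15400×10³ × 14.80 / 138.5² = 1.173×10^5 lb
Factor of safety n = P_cr / P = 117.28 / 88.9 = 1.32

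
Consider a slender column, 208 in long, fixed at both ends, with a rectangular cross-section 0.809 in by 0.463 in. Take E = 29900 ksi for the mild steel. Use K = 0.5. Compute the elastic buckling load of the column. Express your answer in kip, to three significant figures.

P_cr ≈ 0.183 kip

Buckling occurs about the weak axis: I_min = h·b³/12 with b = 0.463 in (the shorter side).
I_min = 0.809×0.463³/12 = 6.691×10^-3 in⁴
Effective length L_e = K·L = 0.5 × 208 = 104.0 in
P_cr = π²EI / L_e² = π² × 29900×10³ × 6.691×10^-3 / 104.0² = 182.6 lb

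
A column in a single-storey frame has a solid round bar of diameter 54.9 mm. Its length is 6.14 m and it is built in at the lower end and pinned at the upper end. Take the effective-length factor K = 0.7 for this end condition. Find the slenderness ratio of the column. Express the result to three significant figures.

For a solid circle r = d/4 = 54.9/4 = 13.72 mm
L_e = K·L = 0.7 × 6.14 m = 4.298 m = 4298.0 mm
λ = L_e / r_min = 4298.0 / 13.72 = 313

λ ≈ 313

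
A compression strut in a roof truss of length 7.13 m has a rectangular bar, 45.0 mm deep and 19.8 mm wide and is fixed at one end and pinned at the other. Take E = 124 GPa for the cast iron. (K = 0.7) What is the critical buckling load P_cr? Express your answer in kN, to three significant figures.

Buckling occurs about the weak axis: I_min = h·b³/12 with b = 19.8 mm (the shorter side).
I_min = 45.0×19.8³/12 = 2.911×10^4 mm⁴
I = 2.911×10^4 mm⁴ = 2.911×10^-8 m⁴
Effective length L_e = K·L = 0.7 × 7.13 = 4.991 m
P_cr = π²EI / L_e² = π² × 124×10⁹ × 2.911×10^-8 / 4.991² = 1.430×10^3 N

P_cr ≈ 1.43 kN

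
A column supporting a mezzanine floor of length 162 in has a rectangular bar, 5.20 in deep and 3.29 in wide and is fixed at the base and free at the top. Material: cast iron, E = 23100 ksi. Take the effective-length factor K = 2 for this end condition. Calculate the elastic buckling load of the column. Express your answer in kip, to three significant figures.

P_cr ≈ 33.5 kip

Buckling occurs about the weak axis: I_min = h·b³/12 with b = 3.29 in (the shorter side).
I_min = 5.20×3.29³/12 = 15.43 in⁴
Effective length L_e = K·L = 2 × 162 = 324.0 in
P_cr = π²EI / L_e² = π² × 23100×10³ × 15.43 / 324.0² = 3.351×10^4 lb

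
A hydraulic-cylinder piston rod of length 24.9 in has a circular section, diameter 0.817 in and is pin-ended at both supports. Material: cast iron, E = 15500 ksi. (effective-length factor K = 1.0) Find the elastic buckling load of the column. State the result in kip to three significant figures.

P_cr ≈ 5.40 kip

I = πd⁴/64 = π×0.817⁴/64 = 2.187×10^-2 in⁴
Effective length L_e = K·L = 1 × 24.9 = 24.90 in
P_cr = π²EI / L_e² = π² × 15500×10³ × 2.187×10^-2 / 24.90² = 5.396×10^3 lb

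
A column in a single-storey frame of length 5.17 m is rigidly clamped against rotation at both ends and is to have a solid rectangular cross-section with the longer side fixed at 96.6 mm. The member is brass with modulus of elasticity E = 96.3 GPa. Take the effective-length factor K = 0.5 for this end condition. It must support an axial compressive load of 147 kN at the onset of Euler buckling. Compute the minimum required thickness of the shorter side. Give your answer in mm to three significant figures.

b ≈ 50.4 mm

L_e = K·L = 0.5 × 5.17 = 2.585 m
Required I = P_cr·L_e²/(π²E) = 1.470×10^5 × 2.585² / (π² × 9.63×10^10) = 1.034×10^-6 m⁴
I_req = 1.034×10^6 mm⁴
Rectangle, weak axis: I_min = h·b³/12 with h = 96.6 mm fixed  ⇒  b = (12I/h)^(1/3) = 50.4 mm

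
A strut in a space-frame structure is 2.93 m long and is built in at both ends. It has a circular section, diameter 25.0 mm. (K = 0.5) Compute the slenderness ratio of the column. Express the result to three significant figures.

I = πd⁴/64 = π×25.0⁴/64 = 1.917×10^4 mm⁴
A = 490.9 mm²;  r_min = √(I/A) = √(1.917×10^4/490.9) = 6.250 mm
L_e = K·L = 0.5 × 2.93 m = 1.465 m = 1465.0 mm
λ = L_e / r_min = 1465.0 / 6.250 = 234

λ ≈ 234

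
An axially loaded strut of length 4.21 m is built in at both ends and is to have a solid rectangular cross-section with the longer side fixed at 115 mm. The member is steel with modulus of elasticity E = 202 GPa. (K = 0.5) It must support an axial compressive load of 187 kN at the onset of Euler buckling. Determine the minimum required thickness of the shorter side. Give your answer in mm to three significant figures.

b ≈ 35.1 mm

L_e = K·L = 0.5 × 4.21 = 2.105 m
Required I = P_cr·L_e²/(π²E) = 1.870×10^5 × 2.105² / (π² × 2.02×10^11) = 4.156×10^-7 m⁴
I_req = 4.156×10^5 mm⁴
Rectangle, weak axis: I_min = h·b³/12 with h = 115 mm fixed  ⇒  b = (12I/h)^(1/3) = 35.1 mm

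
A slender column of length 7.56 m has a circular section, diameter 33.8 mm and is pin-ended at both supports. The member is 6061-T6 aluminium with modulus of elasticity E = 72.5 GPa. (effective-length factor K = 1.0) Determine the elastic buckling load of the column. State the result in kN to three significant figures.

I = πd⁴/64 = π×33.8⁴/64 = 6.407×10^4 mm⁴
I = 6.407×10^4 mm⁴ = 6.407×10^-8 m⁴
Effective length L_e = K·L = 1 × 7.56 = 7.560 m
P_cr = π²EI / L_e² = π² × 72.5×10⁹ × 6.407×10^-8 / 7.560² = 802.1 N

P_cr ≈ 0.802 kN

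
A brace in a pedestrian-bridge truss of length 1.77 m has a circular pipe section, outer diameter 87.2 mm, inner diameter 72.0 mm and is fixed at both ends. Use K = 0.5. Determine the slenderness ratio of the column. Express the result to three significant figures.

λ ≈ 31.3

d_o = 87.2 mm, d_i = 72.0 mm
I = π(d_o⁴ − d_i⁴)/64 = π(87.2⁴ − 72.00⁴)/64 = 1.519×10^6 mm⁴
A = 1.901×10^3 mm²;  r_min = √(I/A) = √(1.519×10^6/1.901×10^3) = 28.27 mm
L_e = K·L = 0.5 × 1.77 m = 0.8850 m = 885.00 mm
λ = L_e / r_min = 885.00 / 28.27 = 31.3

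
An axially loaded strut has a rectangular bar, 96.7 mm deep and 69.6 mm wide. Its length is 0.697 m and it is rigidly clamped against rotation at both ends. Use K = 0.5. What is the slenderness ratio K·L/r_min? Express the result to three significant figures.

λ ≈ 17.3

For a rectangle r_min = b/√12 = 69.6/√12 = 20.09 mm
L_e = K·L = 0.5 × 0.697 m = 0.3485 m = 348.50 mm
λ = L_e / r_min = 348.50 / 20.09 = 17.3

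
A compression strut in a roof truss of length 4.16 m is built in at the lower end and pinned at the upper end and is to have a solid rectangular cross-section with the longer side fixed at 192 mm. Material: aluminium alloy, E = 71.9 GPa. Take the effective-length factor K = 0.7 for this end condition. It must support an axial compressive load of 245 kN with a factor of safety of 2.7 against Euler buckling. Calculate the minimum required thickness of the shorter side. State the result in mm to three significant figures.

Required P_cr = n·P = 2.7 × 245 = 661.5 kN
L_e = K·L = 0.7 × 4.16 = 2.912 m
Required I = P_cr·L_e²/(π²E) = 6.615×10^5 × 2.912² / (π² × 7.19×10^10) = 7.905×10^-6 m⁴
I_req = 7.905×10^6 mm⁴
Rectangle, weak axis: I_min = h·b³/12 with h = 192 mm fixed  ⇒  b = (12I/h)^(1/3) = 79.1 mm

b ≈ 79.1 mm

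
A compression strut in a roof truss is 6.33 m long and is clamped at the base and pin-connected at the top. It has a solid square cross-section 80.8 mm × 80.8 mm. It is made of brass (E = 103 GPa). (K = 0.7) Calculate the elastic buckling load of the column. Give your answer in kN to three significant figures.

I = a⁴/12 = 80.8⁴/12 = 3.552×10^6 mm⁴
I = 3.552×10^6 mm⁴ = 3.552×10^-6 m⁴
Effective length L_e = K·L = 0.7 × 6.33 = 4.431 m
P_cr = π²EI / L_e² = π² × 103×10⁹ × 3.552×10^-6 / 4.431² = 1.839×10^5 N

P_cr ≈ 184 kN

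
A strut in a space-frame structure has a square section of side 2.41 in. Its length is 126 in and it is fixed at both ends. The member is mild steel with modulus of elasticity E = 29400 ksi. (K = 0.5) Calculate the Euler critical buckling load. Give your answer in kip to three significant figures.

P_cr ≈ 206 kip

I = a⁴/12 = 2.41⁴/12 = 2.811 in⁴
Effective length L_e = K·L = 0.5 × 126 = 63.00 in
P_cr = π²EI / L_e² = π² × 29400×10³ × 2.811 / 63.00² = 2.055×10^5 lb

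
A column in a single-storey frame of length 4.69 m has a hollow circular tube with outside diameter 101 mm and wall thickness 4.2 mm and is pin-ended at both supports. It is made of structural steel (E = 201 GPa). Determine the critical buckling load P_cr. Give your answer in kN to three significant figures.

Inner diameter d_i = 101 − 2×4.2 = 92.60 mm
I = π(d_o⁴ − d_i⁴)/64 = π(101⁴ − 92.60⁴)/64 = 1.499×10^6 mm⁴
I = 1.499×10^6 mm⁴ = 1.499×10^-6 m⁴
Effective length L_e = K·L = 1 × 4.69 = 4.690 m
P_cr = π²EI / L_e² = π² × 201×10⁹ × 1.499×10^-6 / 4.690² = 1.352×10^5 N

P_cr ≈ 135 kN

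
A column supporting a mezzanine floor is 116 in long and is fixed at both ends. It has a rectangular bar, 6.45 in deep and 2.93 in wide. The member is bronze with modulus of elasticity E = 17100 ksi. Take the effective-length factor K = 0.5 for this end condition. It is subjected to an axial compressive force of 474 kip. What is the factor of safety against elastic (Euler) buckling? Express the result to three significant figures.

n ≈ 1.43

Buckling occurs about the weak axis: I_min = h·b³/12 with b = 2.93 in (the shorter side).
I_min = 6.45×2.93³/12 = 13.52 in⁴
Effective length L_e = K·L = 0.5 × 116 = 58.00 in
P_cr = π²EI / L_e² = π² × 17100×10³ × 13.52 / 58.00² = 6.783×10^5 lb
Factor of safety n = P_cr / P = 678.30 / 474 = 1.43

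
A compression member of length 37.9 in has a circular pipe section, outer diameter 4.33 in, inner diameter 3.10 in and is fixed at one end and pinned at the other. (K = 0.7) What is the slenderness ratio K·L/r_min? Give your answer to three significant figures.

d_o = 4.33 in, d_i = 3.10 in
I = π(d_o⁴ − d_i⁴)/64 = π(4.33⁴ − 3.100⁴)/64 = 12.72 in⁴
A = 7.178 in²;  r_min = √(I/A) = √(12.72/7.178) = 1.331 in
L_e = K·L = 0.7 × 37.9 = 26.53 in
λ = L_e / r_min = 26.530 / 1.331 = 19.9

λ ≈ 19.9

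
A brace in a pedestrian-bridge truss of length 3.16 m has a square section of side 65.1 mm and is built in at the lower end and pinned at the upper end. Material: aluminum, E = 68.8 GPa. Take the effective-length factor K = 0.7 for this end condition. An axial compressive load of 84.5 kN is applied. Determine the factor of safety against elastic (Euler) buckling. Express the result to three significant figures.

n ≈ 2.46

I = a⁴/12 = 65.1⁴/12 = 1.497×10^6 mm⁴
I = 1.497×10^6 mm⁴ = 1.497×10^-6 m⁴
Effective length L_e = K·L = 0.7 × 3.16 = 2.212 m
P_cr = π²EI / L_e² = π² × 68.8×10⁹ × 1.497×10^-6 / 2.212² = 2.077×10^5 N
Factor of safety n = P_cr / P = 207.71 / 84.5 = 2.46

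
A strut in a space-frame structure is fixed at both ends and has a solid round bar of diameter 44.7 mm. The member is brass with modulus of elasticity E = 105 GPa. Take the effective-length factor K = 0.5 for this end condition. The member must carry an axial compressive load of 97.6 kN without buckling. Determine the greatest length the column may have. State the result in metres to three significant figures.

L_max ≈ 2.89 m

I = πd⁴/64 = π×44.7⁴/64 = 1.960×10^5 mm⁴
I = 1.960×10^-7 m⁴
At the buckling limit P_cr = P = 9.760×10^4 N
From P_cr = π²EI/(K·L)²:  L = (1/K)·√(π²EI/P_cr) = (1/0.5)·√(π²×1.05×10^11×1.960×10^-7/9.760×10^4)
L = 2.89 m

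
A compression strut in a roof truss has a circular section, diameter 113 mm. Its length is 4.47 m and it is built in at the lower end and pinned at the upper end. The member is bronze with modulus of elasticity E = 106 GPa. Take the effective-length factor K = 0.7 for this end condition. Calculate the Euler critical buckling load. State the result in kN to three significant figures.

P_cr ≈ 855 kN

I = πd⁴/64 = π×113⁴/64 = 8.004×10^6 mm⁴
I = 8.004×10^6 mm⁴ = 8.004×10^-6 m⁴
Effective length L_e = K·L = 0.7 × 4.47 = 3.129 m
P_cr = π²EI / L_e² = π² × 106×10⁹ × 8.004×10^-6 / 3.129² = 8.552×10^5 N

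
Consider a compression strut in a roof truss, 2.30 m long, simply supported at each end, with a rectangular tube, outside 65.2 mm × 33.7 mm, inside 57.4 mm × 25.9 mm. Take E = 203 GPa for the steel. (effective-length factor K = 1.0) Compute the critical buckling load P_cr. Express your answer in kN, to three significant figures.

Weak-axis I_min = (h_o·b_o³ − h_i·b_i³)/12 with b_o = 33.7, b_i = 25.90 mm (shorter outer/inner sides).
I_min = (65.2×33.7³ − 57.40×25.90³)/12 = 1.248×10^5 mm⁴
I = 1.248×10^5 mm⁴ = 1.248×10^-7 m⁴
Effective length L_e = K·L = 1 × 2.30 = 2.300 m
P_cr = π²EI / L_e² = π² × 203×10⁹ × 1.248×10^-7 / 2.300² = 4.728×10^4 N

P_cr ≈ 47.3 kN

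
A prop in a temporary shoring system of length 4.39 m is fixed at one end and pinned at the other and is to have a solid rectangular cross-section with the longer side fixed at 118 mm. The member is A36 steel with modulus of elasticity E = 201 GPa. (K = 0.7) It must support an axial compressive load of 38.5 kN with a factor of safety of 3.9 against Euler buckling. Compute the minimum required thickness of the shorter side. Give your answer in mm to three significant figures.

b ≈ 41.7 mm

Required P_cr = n·P = 3.9 × 38.5 = 150.2 kN
L_e = K·L = 0.7 × 4.39 = 3.073 m
Required I = P_cr·L_e²/(π²E) = 1.502×10^5 × 3.073² / (π² × 2.01×10^11) = 7.148×10^-7 m⁴
I_req = 7.148×10^5 mm⁴
Rectangle, weak axis: I_min = h·b³/12 with h = 118 mm fixed  ⇒  b = (12I/h)^(1/3) = 41.7 mm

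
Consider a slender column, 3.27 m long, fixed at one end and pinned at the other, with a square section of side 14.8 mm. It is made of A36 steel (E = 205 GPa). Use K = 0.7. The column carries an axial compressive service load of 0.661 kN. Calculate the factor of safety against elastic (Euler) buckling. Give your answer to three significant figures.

I = a⁴/12 = 14.8⁴/12 = 3.998×10^3 mm⁴
I = 3.998×10^3 mm⁴ = 3.998×10^-9 m⁴
Effective length L_e = K·L = 0.7 × 3.27 = 2.289 m
P_cr = π²EI / L_e² = π² × 205×10⁹ × 3.998×10^-9 / 2.289² = 1.544×10^3 N
Factor of safety n = P_cr / P = 1.5439 / 0.661 = 2.34

n ≈ 2.34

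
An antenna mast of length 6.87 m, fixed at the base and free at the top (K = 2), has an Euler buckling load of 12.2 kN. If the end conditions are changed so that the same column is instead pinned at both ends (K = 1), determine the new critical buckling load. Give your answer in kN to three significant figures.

P_cr ∝ 1/K², so P_cr,new = P_cr,old × (K_old/K_new)² = 12.2 × (2/1)²
= 12.2 × 4.000 = 48.8 kN

P_cr ≈ 48.8 kN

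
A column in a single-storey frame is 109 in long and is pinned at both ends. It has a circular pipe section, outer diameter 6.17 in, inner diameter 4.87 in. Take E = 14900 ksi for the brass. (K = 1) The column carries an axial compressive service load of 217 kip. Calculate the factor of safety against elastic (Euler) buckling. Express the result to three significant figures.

d_o = 6.17 in, d_i = 4.87 in
I = π(d_o⁴ − d_i⁴)/64 = π(6.17⁴ − 4.870⁴)/64 = 43.53 in⁴
Effective length L_e = K·L = 1 × 109 = 109.0 in
P_cr = π²EI / L_e² = π² × 14900×10³ × 43.53 / 109.0² = 5.388×10^5 lb
Factor of safety n = P_cr / P = 538.77 / 217 = 2.48

n ≈ 2.48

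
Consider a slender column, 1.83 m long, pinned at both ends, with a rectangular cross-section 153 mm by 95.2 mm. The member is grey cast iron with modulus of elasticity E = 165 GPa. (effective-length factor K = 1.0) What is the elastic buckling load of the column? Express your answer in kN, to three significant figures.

Buckling occurs about the weak axis: I_min = h·b³/12 with b = 95.2 mm (the shorter side).
I_min = 153×95.2³/12 = 1.100×10^7 mm⁴
I = 1.100×10^7 mm⁴ = 1.100×10^-5 m⁴
Effective length L_e = K·L = 1 × 1.83 = 1.830 m
P_cr = π²EI / L_e² = π² × 165×10⁹ × 1.100×10^-5 / 1.830² = 5.349×10^6 N

P_cr ≈ 5350 kN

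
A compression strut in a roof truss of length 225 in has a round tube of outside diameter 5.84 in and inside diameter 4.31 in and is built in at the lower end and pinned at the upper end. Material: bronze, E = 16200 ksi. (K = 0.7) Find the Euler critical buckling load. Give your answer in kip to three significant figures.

d_o = 5.84 in, d_i = 4.31 in
I = π(d_o⁴ − d_i⁴)/64 = π(5.84⁴ − 4.310⁴)/64 = 40.16 in⁴
Effective length L_e = K·L = 0.7 × 225 = 157.5 in
P_cr = π²EI / L_e² = π² × 16200×10³ × 40.16 / 157.5² = 2.588×10^5 lb

P_cr ≈ 259 kip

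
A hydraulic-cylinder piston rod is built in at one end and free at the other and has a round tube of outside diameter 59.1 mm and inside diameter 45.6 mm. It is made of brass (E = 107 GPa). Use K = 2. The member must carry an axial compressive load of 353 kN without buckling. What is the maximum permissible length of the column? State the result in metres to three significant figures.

L_max ≈ 0.538 m

d_o = 59.1 mm, d_i = 45.6 mm
I = π(d_o⁴ − d_i⁴)/64 = π(59.1⁴ − 45.60⁴)/64 = 3.866×10^5 mm⁴
I = 3.866×10^-7 m⁴
At the buckling limit P_cr = P = 3.530×10^5 N
From P_cr = π²EI/(K·L)²:  L = (1/K)·√(π²EI/P_cr) = (1/2)·√(π²×1.07×10^11×3.866×10^-7/3.530×10^5)
L = 0.538 m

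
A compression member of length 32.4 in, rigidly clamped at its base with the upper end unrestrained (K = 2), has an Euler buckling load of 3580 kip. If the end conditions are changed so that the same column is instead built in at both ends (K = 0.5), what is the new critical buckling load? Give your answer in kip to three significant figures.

P_cr ≈ 57300 kip

P_cr ∝ 1/K², so P_cr,new = P_cr,old × (K_old/K_new)² = 3580 × (2/0.5)²
= 3580 × 16.00 = 57300 kip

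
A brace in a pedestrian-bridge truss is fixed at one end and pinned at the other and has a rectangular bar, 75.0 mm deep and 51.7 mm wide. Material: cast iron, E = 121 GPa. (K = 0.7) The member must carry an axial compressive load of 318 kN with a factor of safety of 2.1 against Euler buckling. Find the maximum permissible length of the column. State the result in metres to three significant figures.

Buckling occurs about the weak axis: I_min = h·b³/12 with b = 51.7 mm (the shorter side).
I_min = 75.0×51.7³/12 = 8.637×10^5 mm⁴
I = 8.637×10^-7 m⁴
Required critical load P_cr = n·P = 2.1 × 318 = 667.8 kN = 6.678×10^5 N
From P_cr = π²EI/(K·L)²:  L = (1/K)·√(π²EI/P_cr) = (1/0.7)·√(π²×1.21×10^11×8.637×10^-7/6.678×10^5)
L = 1.78 m

L_max ≈ 1.78 m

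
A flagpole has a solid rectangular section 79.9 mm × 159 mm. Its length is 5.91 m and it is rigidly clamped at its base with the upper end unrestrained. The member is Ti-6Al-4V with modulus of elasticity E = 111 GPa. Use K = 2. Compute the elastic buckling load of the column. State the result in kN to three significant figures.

Buckling occurs about the weak axis: I_min = h·b³/12 with b = 79.9 mm (the shorter side).
I_min = 159×79.9³/12 = 6.759×10^6 mm⁴
I = 6.759×10^6 mm⁴ = 6.759×10^-6 m⁴
Effective length L_e = K·L = 2 × 5.91 = 11.82 m
P_cr = π²EI / L_e² = π² × 111×10⁹ × 6.759×10^-6 / 11.82² = 5.300×10^4 N

P_cr ≈ 53.0 kN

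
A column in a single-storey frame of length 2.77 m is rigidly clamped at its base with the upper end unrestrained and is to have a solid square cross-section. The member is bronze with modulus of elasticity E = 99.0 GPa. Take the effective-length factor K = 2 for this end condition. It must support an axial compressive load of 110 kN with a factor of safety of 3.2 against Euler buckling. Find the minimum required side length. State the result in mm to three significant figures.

a ≈ 107 mm

Required P_cr = n·P = 3.2 × 110 = 352.0 kN
L_e = K·L = 2 × 2.77 = 5.540 m
Required I = P_cr·L_e²/(π²E) = 3.520×10^5 × 5.540² / (π² × 9.90×10^10) = 1.106×10^-5 m⁴
I_req = 1.106×10^7 mm⁴
Solid square: I = a⁴/12  ⇒  a = (12I)^(1/4) = (12×1.106×10^7)^(1/4) = 107 mm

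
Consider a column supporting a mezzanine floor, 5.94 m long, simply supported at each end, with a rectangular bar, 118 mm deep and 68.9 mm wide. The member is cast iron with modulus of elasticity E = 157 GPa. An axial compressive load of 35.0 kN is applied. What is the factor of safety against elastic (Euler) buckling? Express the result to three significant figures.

Buckling occurs about the weak axis: I_min = h·b³/12 with b = 68.9 mm (the shorter side).
I_min = 118×68.9³/12 = 3.216×10^6 mm⁴
I = 3.216×10^6 mm⁴ = 3.216×10^-6 m⁴
Effective length L_e = K·L = 1 × 5.94 = 5.940 m
P_cr = π²EI / L_e² = π² × 157×10⁹ × 3.216×10^-6 / 5.940² = 1.412×10^5 N
Factor of safety n = P_cr / P = 141.25 / 35.0 = 4.04

n ≈ 4.04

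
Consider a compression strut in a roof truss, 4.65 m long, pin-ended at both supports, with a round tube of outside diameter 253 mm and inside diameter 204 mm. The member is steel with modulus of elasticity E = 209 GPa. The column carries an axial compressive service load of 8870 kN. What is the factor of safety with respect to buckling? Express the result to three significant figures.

n ≈ 1.25

d_o = 253 mm, d_i = 204 mm
I = π(d_o⁴ − d_i⁴)/64 = π(253⁴ − 204.0⁴)/64 = 1.161×10^8 mm⁴
I = 1.161×10^8 mm⁴ = 1.161×10^-4 m⁴
Effective length L_e = K·L = 1 × 4.65 = 4.650 m
P_cr = π²EI / L_e² = π² × 209×10⁹ × 1.161×10^-4 / 4.650² = 1.108×10^7 N
Factor of safety n = P_cr / P = 11076 / 8870 = 1.25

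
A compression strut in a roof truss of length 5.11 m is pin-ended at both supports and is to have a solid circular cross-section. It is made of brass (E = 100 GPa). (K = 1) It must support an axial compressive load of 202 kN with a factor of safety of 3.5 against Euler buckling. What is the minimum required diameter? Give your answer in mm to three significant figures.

Required P_cr = n·P = 3.5 × 202 = 707.0 kN
L_e = K·L = 1 × 5.11 = 5.110 m
Required I = P_cr·L_e²/(π²E) = 7.070×10^5 × 5.110² / (π² × 1.00×10^11) = 1.871×10^-5 m⁴
I_req = 1.871×10^7 mm⁴
Solid circle: I = πd⁴/64  ⇒  d = (64I/π)^(1/4) = (64×1.871×10^7/π)^(1/4) = 140 mm

d ≈ 140 mm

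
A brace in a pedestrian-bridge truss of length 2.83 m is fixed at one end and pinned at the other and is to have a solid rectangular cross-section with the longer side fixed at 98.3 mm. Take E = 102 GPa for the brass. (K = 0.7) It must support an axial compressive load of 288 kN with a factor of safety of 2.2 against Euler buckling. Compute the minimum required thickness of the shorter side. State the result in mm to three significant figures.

Required P_cr = n·P = 2.2 × 288 = 633.6 kN
L_e = K·L = 0.7 × 2.83 = 1.981 m
Required I = P_cr·L_e²/(π²E) = 6.336×10^5 × 1.981² / (π² × 1.02×10^11) = 2.470×10^-6 m⁴
I_req = 2.470×10^6 mm⁴
Rectangle, weak axis: I_min = h·b³/12 with h = 98.3 mm fixed  ⇒  b = (12I/h)^(1/3) = 67.1 mm

b ≈ 67.1 mm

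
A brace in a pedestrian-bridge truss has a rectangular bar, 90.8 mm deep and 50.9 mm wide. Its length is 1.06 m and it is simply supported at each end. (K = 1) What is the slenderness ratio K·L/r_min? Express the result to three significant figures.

λ ≈ 72.1

For a rectangle r_min = b/√12 = 50.9/√12 = 14.69 mm
L_e = K·L = 1 × 1.06 m = 1.060 m = 1060.0 mm
λ = L_e / r_min = 1060.0 / 14.69 = 72.1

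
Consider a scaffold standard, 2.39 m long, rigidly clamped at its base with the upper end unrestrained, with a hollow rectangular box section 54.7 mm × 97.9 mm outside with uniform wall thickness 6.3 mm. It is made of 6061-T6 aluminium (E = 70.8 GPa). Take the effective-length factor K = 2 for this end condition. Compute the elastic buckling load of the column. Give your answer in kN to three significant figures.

P_cr ≈ 24.6 kN

Inner dimensions: h_i = 97.9 − 2×6.3 = 85.30 mm, b_i = 54.7 − 2×6.3 = 42.10 mm
Weak-axis I_min = (h_o·b_o³ − h_i·b_i³)/12 with b_o = 54.7, b_i = 42.10 mm (shorter outer/inner sides).
I_min = (97.9×54.7³ − 85.30×42.10³)/12 = 8.048×10^5 mm⁴
I = 8.048×10^5 mm⁴ = 8.048×10^-7 m⁴
Effective length L_e = K·L = 2 × 2.39 = 4.780 m
P_cr = π²EI / L_e² = π² × 70.8×10⁹ × 8.048×10^-7 / 4.780² = 2.461×10^4 N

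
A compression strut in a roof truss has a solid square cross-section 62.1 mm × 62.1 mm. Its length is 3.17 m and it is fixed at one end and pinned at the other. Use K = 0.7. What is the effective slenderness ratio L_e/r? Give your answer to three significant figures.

λ ≈ 124

For a square r = a/√12 = 62.1/√12 = 17.93 mm
L_e = K·L = 0.7 × 3.17 m = 2.219 m = 2219.0 mm
λ = L_e / r_min = 2219.0 / 17.93 = 124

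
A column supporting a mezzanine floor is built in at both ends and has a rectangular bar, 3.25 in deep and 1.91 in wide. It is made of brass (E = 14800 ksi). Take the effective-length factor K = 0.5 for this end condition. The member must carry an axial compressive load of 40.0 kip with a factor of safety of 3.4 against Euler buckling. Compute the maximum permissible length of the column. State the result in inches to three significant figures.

L_max ≈ 90.0 in

Buckling occurs about the weak axis: I_min = h·b³/12 with b = 1.91 in (the shorter side).
I_min = 3.25×1.91³/12 = 1.887 in⁴
Required critical load P_cr = n·P = 3.4 × 40.0 = 136.0 kip = 1.360×10^5 lb
From P_cr = π²EI/(K·L)²:  L = (1/K)·√(π²EI/P_cr) = (1/0.5)·√(π²×1.48×10^7×1.887/1.360×10^5)
L = 90.0 in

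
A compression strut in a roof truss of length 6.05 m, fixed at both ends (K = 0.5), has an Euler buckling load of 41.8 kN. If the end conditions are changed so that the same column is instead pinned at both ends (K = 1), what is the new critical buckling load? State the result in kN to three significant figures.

P_cr ∝ 1/K², so P_cr,new = P_cr,old × (K_old/K_new)² = 41.8 × (0.5/1)²
= 41.8 × 0.2500 = 10.4 kN

P_cr ≈ 10.4 kN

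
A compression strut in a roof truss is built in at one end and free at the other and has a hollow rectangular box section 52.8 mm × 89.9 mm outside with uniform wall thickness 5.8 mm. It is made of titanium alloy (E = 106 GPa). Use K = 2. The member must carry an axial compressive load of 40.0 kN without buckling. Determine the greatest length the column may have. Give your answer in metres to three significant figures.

L_max ≈ 2.06 m

Inner dimensions: h_i = 89.9 − 2×5.8 = 78.30 mm, b_i = 52.8 − 2×5.8 = 41.20 mm
Weak-axis I_min = (h_o·b_o³ − h_i·b_i³)/12 with b_o = 52.8, b_i = 41.20 mm (shorter outer/inner sides).
I_min = (89.9×52.8³ − 78.30×41.20³)/12 = 6.464×10^5 mm⁴
I = 6.464×10^-7 m⁴
At the buckling limit P_cr = P = 4.000×10^4 N
From P_cr = π²EI/(K·L)²:  L = (1/K)·√(π²EI/P_cr) = (1/2)·√(π²×1.06×10^11×6.464×10^-7/4.000×10^4)
L = 2.06 m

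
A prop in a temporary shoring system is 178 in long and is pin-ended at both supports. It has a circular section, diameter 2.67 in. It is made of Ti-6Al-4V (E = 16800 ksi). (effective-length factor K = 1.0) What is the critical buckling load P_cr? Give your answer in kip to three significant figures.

I = πd⁴/64 = π×2.67⁴/64 = 2.495 in⁴
Effective length L_e = K·L = 1 × 178 = 178.0 in
P_cr = π²EI / L_e² = π² × 16800×10³ × 2.495 / 178.0² = 1.306×10^4 lb

P_cr ≈ 13.1 kip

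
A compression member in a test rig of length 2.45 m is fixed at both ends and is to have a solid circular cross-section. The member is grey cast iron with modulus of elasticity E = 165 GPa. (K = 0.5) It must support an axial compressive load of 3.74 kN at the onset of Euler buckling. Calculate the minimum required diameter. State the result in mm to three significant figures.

L_e = K·L = 0.5 × 2.45 = 1.225 m
Required I = P_cr·L_e²/(π²E) = 3.740×10^3 × 1.225² / (π² × 1.65×10^11) = 3.446×10^-9 m⁴
I_req = 3.446×10^3 mm⁴
Solid circle: I = πd⁴/64  ⇒  d = (64I/π)^(1/4) = (64×3.446×10^3/π)^(1/4) = 16.3 mm

d ≈ 16.3 mm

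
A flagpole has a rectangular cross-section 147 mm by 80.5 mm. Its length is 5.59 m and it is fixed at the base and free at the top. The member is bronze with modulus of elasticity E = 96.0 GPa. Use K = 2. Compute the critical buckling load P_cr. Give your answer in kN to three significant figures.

Buckling occurs about the weak axis: I_min = h·b³/12 with b = 80.5 mm (the shorter side).
I_min = 147×80.5³/12 = 6.390×10^6 mm⁴
I = 6.390×10^6 mm⁴ = 6.390×10^-6 m⁴
Effective length L_e = K·L = 2 × 5.59 = 11.18 m
P_cr = π²EI / L_e² = π² × 96.0×10⁹ × 6.390×10^-6 / 11.18² = 4.844×10^4 N

P_cr ≈ 48.4 kN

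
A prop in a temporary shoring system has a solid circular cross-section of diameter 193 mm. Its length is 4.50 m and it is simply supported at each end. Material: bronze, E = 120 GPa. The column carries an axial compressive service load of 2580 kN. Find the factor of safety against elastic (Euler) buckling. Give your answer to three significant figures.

n ≈ 1.54

I = πd⁴/64 = π×193⁴/64 = 6.811×10^7 mm⁴
I = 6.811×10^7 mm⁴ = 6.811×10^-5 m⁴
Effective length L_e = K·L = 1 × 4.50 = 4.500 m
P_cr = π²EI / L_e² = π² × 120×10⁹ × 6.811×10^-5 / 4.500² = 3.983×10^6 N
Factor of safety n = P_cr / P = 3983.4 / 2580 = 1.54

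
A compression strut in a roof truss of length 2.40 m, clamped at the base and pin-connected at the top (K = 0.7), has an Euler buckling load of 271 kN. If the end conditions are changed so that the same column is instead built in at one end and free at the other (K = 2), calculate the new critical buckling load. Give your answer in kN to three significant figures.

P_cr ∝ 1/K², so P_cr,new = P_cr,old × (K_old/K_new)² = 271 × (0.7/2)²
= 271 × 0.1225 = 33.2 kN

P_cr ≈ 33.2 kN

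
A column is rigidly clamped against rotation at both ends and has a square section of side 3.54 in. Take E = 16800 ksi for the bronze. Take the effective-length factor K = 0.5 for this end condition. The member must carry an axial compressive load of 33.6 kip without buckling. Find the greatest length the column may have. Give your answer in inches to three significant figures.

I = a⁴/12 = 3.54⁴/12 = 13.09 in⁴
At the buckling limit P_cr = P = 3.360×10^4 lb
From P_cr = π²EI/(K·L)²:  L = (1/K)·√(π²EI/P_cr) = (1/0.5)·√(π²×1.68×10^7×13.09/3.360×10^4)
L = 508 in

L_max ≈ 508 in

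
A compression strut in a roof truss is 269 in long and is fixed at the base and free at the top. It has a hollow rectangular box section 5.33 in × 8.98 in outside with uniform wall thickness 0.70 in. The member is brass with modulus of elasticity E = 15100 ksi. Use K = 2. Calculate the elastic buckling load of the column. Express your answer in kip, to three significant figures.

P_cr ≈ 38.6 kip

Inner dimensions: h_i = 8.98 − 2×0.70 = 7.580 in, b_i = 5.33 − 2×0.70 = 3.930 in
Weak-axis I_min = (h_o·b_o³ − h_i·b_i³)/12 with b_o = 5.33, b_i = 3.930 in (shorter outer/inner sides).
I_min = (8.98×5.33³ − 7.580×3.930³)/12 = 74.97 in⁴
Effective length L_e = K·L = 2 × 269 = 538.0 in
P_cr = π²EI / L_e² = π² × 15100×10³ × 74.97 / 538.0² = 3.860×10^4 lb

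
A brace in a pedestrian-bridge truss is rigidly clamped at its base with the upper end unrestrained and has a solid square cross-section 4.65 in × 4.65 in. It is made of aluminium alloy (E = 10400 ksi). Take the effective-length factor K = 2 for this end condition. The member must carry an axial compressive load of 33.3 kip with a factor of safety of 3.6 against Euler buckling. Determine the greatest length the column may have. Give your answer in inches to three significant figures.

I = a⁴/12 = 4.65⁴/12 = 38.96 in⁴
Required critical load P_cr = n·P = 3.6 × 33.3 = 119.9 kip = 1.199×10^5 lb
From P_cr = π²EI/(K·L)²:  L = (1/K)·√(π²EI/P_cr) = (1/2)·√(π²×1.04×10^7×38.96/1.199×10^5)
L = 91.3 in

L_max ≈ 91.3 in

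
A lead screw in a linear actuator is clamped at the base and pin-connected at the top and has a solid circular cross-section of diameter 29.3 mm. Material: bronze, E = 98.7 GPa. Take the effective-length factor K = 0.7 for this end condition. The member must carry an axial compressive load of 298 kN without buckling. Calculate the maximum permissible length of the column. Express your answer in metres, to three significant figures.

L_max ≈ 0.491 m

I = πd⁴/64 = π×29.3⁴/64 = 3.618×10^4 mm⁴
I = 3.618×10^-8 m⁴
At the buckling limit P_cr = P = 2.980×10^5 N
From P_cr = π²EI/(K·L)²:  L = (1/K)·√(π²EI/P_cr) = (1/0.7)·√(π²×9.87×10^10×3.618×10^-8/2.980×10^5)
L = 0.491 m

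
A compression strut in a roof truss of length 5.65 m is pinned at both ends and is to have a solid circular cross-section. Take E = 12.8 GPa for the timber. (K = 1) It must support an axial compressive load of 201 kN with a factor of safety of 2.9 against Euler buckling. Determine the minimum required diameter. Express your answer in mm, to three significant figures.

Required P_cr = n·P = 2.9 × 201 = 582.9 kN
L_e = K·L = 1 × 5.65 = 5.650 m
Required I = P_cr·L_e²/(π²E) = 5.829×10^5 × 5.650² / (π² × 1.28×10^10) = 1.473×10^-4 m⁴
I_req = 1.473×10^8 mm⁴
Solid circle: I = πd⁴/64  ⇒  d = (64I/π)^(1/4) = (64×1.473×10^8/π)^(1/4) = 234 mm

d ≈ 234 mm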